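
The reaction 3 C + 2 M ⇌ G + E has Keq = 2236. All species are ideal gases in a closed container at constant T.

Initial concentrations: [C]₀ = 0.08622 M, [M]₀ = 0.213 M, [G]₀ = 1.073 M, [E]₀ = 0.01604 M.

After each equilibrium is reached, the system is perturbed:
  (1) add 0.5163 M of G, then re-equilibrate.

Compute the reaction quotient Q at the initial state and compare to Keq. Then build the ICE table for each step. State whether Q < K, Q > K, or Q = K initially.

Q₀ = 591.9 vs Keq = 2236 ⇒ Q<K, forward
Step 1:
                  C         M         G         E
  init      0.08622     0.213     1.073   0.01604
  Δ        -0.02081  -0.01387  0.006936  0.006936
  eq        0.06541    0.1991      1.08   0.02298
  solve Keq expr → x = 0.006936; check Q = 2236
Then add 0.5163 M of G.
Step 2:
                  C         M         G         E
  init      0.06541    0.1991     1.596   0.02298
  Δ        0.005928  0.003952 -0.001976 -0.001976
  eq        0.07134    0.2031     1.594     0.021
  solve Keq expr → x = -0.001976; check Q = 2236

Q₀ = 591.9; Q < K (proceeds forward)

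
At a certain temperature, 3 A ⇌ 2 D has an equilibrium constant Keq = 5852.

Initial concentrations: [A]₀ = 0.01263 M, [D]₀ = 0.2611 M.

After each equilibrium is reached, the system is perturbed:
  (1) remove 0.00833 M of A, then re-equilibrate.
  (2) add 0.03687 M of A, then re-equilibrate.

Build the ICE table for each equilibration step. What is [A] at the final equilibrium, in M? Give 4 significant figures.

[A]_eq = 0.02335 M

Q₀ = 3.3838e+04 vs Keq = 5852 ⇒ Q>K, reverse
Step 1:
                    A           D
  Initial     0.01263      0.2611
  Change     0.009665   -0.006443
  Equil       0.02229      0.2547
  solve Keq expr → x = -0.003222; check Q = 5852
Then remove 0.00833 M of A.
Step 2:
                    A           D
  Initial     0.01396      0.2547
  Change     0.008017   -0.005345
  Equil       0.02198      0.2493
  solve Keq expr → x = -0.002672; check Q = 5852
Then add 0.03687 M of A.
Step 3:
                    A           D
  Initial     0.05885      0.2493
  Change      -0.0355     0.02367
  Equil       0.02335       0.273
  solve Keq expr → x = 0.01183; check Q = 5852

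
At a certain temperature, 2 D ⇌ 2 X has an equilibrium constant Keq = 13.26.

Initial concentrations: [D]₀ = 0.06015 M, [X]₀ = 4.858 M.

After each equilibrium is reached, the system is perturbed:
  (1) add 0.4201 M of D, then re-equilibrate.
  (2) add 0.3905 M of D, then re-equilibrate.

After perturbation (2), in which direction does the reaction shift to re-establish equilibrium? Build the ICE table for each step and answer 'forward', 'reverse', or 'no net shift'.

Q₀ = 6523 vs Keq = 13.26 ⇒ Q>K, reverse
Step 1:
                    D           X
  Initial     0.06015       4.858
  Change       0.9995     -0.9995
  Equil          1.06       3.859
  solve Keq expr → x = -0.4997; check Q = 13.26
Then add 0.4201 M of D.
Step 2:
                    D           X
  Initial        1.48       3.859
  Change      -0.3296      0.3296
  Equil          1.15       4.188
  solve Keq expr → x = 0.1648; check Q = 13.26
Then add 0.3905 M of D.
Step 3:
                    D           X
  Initial       1.541       4.188
  Change      -0.3064      0.3064
  Equil         1.234       4.494
  solve Keq expr → x = 0.1532; check Q = 13.26

Direction: forward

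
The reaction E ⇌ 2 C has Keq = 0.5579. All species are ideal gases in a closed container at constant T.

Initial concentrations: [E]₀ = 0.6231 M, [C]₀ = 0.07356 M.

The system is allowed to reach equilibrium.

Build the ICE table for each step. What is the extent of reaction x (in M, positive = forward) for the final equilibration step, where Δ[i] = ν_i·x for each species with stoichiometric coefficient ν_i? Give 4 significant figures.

Q₀ = 0.008684 vs Keq = 0.5579 ⇒ Q<K, forward
Step 1:
                    E           C
  I            0.6231     0.07356
  C           -0.2048      0.4095
  E            0.4183      0.4831
  solve Keq expr → x = 0.2048; check Q = 0.5579

x = 0.2048 M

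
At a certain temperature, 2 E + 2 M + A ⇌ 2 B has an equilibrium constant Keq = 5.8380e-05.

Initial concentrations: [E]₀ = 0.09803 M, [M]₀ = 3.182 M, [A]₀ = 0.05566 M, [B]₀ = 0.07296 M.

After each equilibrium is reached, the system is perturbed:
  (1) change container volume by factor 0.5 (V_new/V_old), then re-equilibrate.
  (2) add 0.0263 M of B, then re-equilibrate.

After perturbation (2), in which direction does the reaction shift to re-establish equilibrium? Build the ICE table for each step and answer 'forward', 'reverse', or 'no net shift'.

Direction: reverse

Q₀ = 0.9829 vs Keq = 5.8380e-05 ⇒ Q>K, reverse
Step 1:
                    E           M           A           B
  Initial     0.09803       3.182     0.05566     0.07296
  Change      0.07168     0.07168     0.03584    -0.07168
  Equil        0.1697       3.254      0.0915    0.001276
  solve Keq expr → x = -0.03584; check Q = 5.8380e-05
Then change container volume by factor 0.5 (V_new/V_old).
Step 2:
                    E           M           A           B
  Initial      0.3394       6.507       0.183    0.002553
  Change    -0.004522   -0.004522   -0.002261    0.004522
  Equil        0.3349       6.503      0.1807    0.007074
  solve Keq expr → x = 0.002261; check Q = 5.8380e-05
Then add 0.0263 M of B.
Step 3:
                    E           M           A           B
  Initial      0.3349       6.503      0.1807     0.03337
  Change      0.02547     0.02547     0.01273    -0.02547
  Equil        0.3604       6.528      0.1935    0.007907
  solve Keq expr → x = -0.01273; check Q = 5.8380e-05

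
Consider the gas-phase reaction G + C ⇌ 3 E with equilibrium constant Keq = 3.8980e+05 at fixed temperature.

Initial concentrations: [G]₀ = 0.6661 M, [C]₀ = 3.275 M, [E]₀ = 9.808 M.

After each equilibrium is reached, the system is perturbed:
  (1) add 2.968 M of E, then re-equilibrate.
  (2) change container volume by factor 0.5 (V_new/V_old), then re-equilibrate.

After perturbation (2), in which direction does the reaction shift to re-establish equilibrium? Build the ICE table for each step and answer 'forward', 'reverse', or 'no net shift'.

Q₀ = 432.5 vs Keq = 3.8980e+05 ⇒ Q<K, forward
Step 1:
                   G          C          E
  Initial     0.6661      3.275      9.808
  Change     -0.6645    -0.6645      1.993
  Equil     0.001615      2.611       11.8
  solve Keq expr → x = 0.6645; check Q = 3.8980e+05
Then add 2.968 M of E.
Step 2:
                   G          C          E
  Initial   0.001615      2.611      14.77
  Change    0.001546   0.001546  -0.004638
  Equil     0.003161      2.612      14.76
  solve Keq expr → x = -0.001546; check Q = 3.8980e+05
Then change container volume by factor 0.5 (V_new/V_old).
Step 3:
                   G          C          E
  Initial   0.006323      5.224      29.53
  Change    0.006283   0.006283   -0.01885
  Equil      0.01261       5.23      29.51
  solve Keq expr → x = -0.006283; check Q = 3.8980e+05

Direction: reverse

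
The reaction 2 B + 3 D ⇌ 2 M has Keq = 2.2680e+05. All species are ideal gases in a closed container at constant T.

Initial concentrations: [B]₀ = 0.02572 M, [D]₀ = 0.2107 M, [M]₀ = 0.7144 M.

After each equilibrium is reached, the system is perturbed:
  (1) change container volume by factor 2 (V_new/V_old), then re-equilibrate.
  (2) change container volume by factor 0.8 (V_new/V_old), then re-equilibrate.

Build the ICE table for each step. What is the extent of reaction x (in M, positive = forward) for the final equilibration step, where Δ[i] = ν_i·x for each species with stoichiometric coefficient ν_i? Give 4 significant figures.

Q₀ = 8.2480e+04 vs Keq = 2.2680e+05 ⇒ Q<K, forward
Step 1:
                  B         D         M
  I         0.02572    0.2107    0.7144
  C       -0.008487  -0.01273  0.008487
  E         0.01723     0.198    0.7229
  solve Keq expr → x = 0.004244; check Q = 2.2680e+05
Then change container volume by factor 2 (V_new/V_old).
Step 2:
                  B         D         M
  I        0.008616   0.09898    0.3614
  C         0.01039   0.01559  -0.01039
  E         0.01901    0.1146    0.3511
  solve Keq expr → x = -0.005196; check Q = 2.2680e+05
Then change container volume by factor 0.8 (V_new/V_old).
Step 3:
                  B         D         M
  I         0.02376    0.1432    0.4388
  C       -0.005089 -0.007633  0.005089
  E         0.01867    0.1356    0.4439
  solve Keq expr → x = 0.002544; check Q = 2.2680e+05

x = 0.002544 M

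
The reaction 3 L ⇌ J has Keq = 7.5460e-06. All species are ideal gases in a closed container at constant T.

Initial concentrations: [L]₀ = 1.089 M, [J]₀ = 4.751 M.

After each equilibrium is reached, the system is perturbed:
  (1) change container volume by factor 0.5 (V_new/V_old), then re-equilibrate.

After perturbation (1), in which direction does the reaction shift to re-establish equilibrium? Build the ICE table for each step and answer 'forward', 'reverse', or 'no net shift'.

Direction: forward

Q₀ = 3.679 vs Keq = 7.5460e-06 ⇒ Q>K, reverse
Step 1:
                   L          J
  Initial      1.089      4.751
  Change       14.17     -4.724
  Equil        15.26    0.02682
  solve Keq expr → x = -4.724; check Q = 7.5460e-06
Then change container volume by factor 0.5 (V_new/V_old).
Step 2:
                   L          J
  Initial      30.52    0.05365
  Change     -0.4545     0.1515
  Equil        30.07     0.2051
  solve Keq expr → x = 0.1515; check Q = 7.5460e-06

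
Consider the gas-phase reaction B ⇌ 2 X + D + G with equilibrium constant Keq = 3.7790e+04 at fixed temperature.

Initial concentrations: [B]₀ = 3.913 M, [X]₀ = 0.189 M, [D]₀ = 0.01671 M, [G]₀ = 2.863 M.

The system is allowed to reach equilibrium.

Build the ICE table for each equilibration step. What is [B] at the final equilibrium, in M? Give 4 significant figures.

[B]_eq = 0.04352 M

Q₀ = 4.3673e-04 vs Keq = 3.7790e+04 ⇒ Q<K, forward
Step 1:
                  B         X         D         G
  init        3.913     0.189   0.01671     2.863
  Δ          -3.869     7.739     3.869     3.869
  eq        0.04352     7.928     3.886     6.732
  solve Keq expr → x = 3.869; check Q = 3.7790e+04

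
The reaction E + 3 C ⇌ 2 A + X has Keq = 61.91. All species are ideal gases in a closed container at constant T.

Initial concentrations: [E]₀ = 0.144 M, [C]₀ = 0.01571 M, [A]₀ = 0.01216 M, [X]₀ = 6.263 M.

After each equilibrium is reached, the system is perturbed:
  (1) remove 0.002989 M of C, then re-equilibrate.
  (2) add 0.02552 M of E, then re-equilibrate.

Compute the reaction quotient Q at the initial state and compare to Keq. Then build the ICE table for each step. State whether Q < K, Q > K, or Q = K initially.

Q₀ = 1659; Q > K (proceeds reverse)

Q₀ = 1659 vs Keq = 61.91 ⇒ Q>K, reverse
Step 1:
                   E          C          A          X
  Initial      0.144    0.01571    0.01216      6.263
  Change    0.003512    0.01054  -0.007024  -0.003512
  Equil       0.1475    0.02625   0.005136      6.259
  solve Keq expr → x = -0.003512; check Q = 61.91
Then remove 0.002989 M of C.
Step 2:
                   E          C          A          X
  Initial     0.1475    0.02326   0.005136      6.259
  Change  2.9863e-04 8.9590e-04 -5.9727e-04 -2.9863e-04
  Equil       0.1478    0.02415   0.004539      6.259
  solve Keq expr → x = -2.9863e-04; check Q = 61.91
Then add 0.02552 M of E.
Step 3:
                   E          C          A          X
  Initial     0.1733    0.02415   0.004539      6.259
  Change  -1.2857e-04 -3.8570e-04 2.5713e-04 1.2857e-04
  Equil       0.1732    0.02377   0.004796      6.259
  solve Keq expr → x = 1.2857e-04; check Q = 61.91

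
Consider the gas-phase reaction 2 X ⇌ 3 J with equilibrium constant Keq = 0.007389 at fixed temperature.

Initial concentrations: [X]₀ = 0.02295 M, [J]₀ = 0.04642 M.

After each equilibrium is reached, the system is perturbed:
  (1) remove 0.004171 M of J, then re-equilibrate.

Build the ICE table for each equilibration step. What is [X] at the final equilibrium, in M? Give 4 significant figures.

Q₀ = 0.1899 vs Keq = 0.007389 ⇒ Q>K, reverse
Step 1:
                  X         J
  init      0.02295   0.04642
  Δ         0.01602  -0.02403
  eq        0.03897   0.02239
  solve Keq expr → x = -0.008011; check Q = 0.007389
Then remove 0.004171 M of J.
Step 2:
                  X         J
  init      0.03897   0.01822
  Δ       -0.002211  0.003316
  eq        0.03676   0.02153
  solve Keq expr → x = 0.001105; check Q = 0.007389

[X]_eq = 0.03676 M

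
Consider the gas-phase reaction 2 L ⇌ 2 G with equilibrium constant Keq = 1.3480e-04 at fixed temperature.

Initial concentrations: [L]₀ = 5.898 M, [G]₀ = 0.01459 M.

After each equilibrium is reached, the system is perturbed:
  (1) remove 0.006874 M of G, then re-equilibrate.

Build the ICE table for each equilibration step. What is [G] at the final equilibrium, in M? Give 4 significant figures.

Q₀ = 6.1193e-06 vs Keq = 1.3480e-04 ⇒ Q<K, forward
Step 1:
                  L         G
  init        5.898   0.01459
  Δ        -0.05327   0.05327
  eq          5.845   0.06786
  solve Keq expr → x = 0.02663; check Q = 1.3480e-04
Then remove 0.006874 M of G.
Step 2:
                  L         G
  init        5.845   0.06099
  Δ       -0.006795  0.006795
  eq          5.838   0.06778
  solve Keq expr → x = 0.003398; check Q = 1.3480e-04

[G]_eq = 0.06778 M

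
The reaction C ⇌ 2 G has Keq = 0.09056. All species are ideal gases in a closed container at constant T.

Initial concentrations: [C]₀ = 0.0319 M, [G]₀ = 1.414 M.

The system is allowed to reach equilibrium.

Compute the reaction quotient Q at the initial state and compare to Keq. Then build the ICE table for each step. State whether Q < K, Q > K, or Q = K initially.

Q₀ = 62.68; Q > K (proceeds reverse)

Q₀ = 62.68 vs Keq = 0.09056 ⇒ Q>K, reverse
Step 1:
                    C           G
  I            0.0319       1.414
  C            0.5885      -1.177
  E            0.6204       0.237
  solve Keq expr → x = -0.5885; check Q = 0.09056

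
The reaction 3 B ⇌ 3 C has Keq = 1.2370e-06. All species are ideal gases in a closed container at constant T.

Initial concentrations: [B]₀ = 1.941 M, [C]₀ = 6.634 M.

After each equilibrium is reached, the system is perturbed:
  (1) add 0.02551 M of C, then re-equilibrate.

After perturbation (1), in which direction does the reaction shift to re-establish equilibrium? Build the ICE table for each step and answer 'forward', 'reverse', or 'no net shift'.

Q₀ = 39.93 vs Keq = 1.2370e-06 ⇒ Q>K, reverse
Step 1:
                  B         C
  init        1.941     6.634
  Δ           6.543    -6.543
  eq          8.484   0.09107
  solve Keq expr → x = -2.181; check Q = 1.2370e-06
Then add 0.02551 M of C.
Step 2:
                  B         C
  init        8.484    0.1166
  Δ         0.02524  -0.02524
  eq          8.509   0.09134
  solve Keq expr → x = -0.008413; check Q = 1.2370e-06

Direction: reverse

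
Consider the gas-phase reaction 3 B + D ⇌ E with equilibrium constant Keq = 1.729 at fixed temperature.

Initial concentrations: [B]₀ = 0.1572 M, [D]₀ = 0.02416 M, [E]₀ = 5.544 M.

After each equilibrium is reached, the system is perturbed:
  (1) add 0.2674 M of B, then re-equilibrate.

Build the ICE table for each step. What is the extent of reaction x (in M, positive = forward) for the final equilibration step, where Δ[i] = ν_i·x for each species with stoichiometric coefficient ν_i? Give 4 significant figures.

Q₀ = 5.9070e+04 vs Keq = 1.729 ⇒ Q>K, reverse
Step 1:
                   B          D          E
  I           0.1572    0.02416      5.544
  C            1.582     0.5273    -0.5273
  E            1.739     0.5515      5.017
  solve Keq expr → x = -0.5273; check Q = 1.729
Then add 0.2674 M of B.
Step 2:
                   B          D          E
  I            2.007     0.5515      5.017
  C          -0.1884   -0.06279    0.06279
  E            1.818     0.4887      5.079
  solve Keq expr → x = 0.06279; check Q = 1.729

x = 0.06279 M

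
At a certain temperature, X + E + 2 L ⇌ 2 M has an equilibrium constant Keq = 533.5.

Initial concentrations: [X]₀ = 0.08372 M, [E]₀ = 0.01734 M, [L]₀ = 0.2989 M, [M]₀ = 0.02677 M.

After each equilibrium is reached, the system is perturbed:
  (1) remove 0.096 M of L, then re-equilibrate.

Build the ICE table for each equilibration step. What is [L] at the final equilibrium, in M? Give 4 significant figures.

[L]_eq = 0.1738 M

Q₀ = 5.525 vs Keq = 533.5 ⇒ Q<K, forward
Step 1:
                  X         E         L         M
  I         0.08372   0.01734    0.2989   0.02677
  C          -0.016    -0.016    -0.032     0.032
  E         0.06772  0.001342    0.2669   0.05877
  solve Keq expr → x = 0.016; check Q = 533.5
Then remove 0.096 M of L.
Step 2:
                  X         E         L         M
  I         0.06772  0.001342    0.1709   0.05877
  C        0.001456  0.001456  0.002912 -0.002912
  E         0.06918  0.002798    0.1738   0.05585
  solve Keq expr → x = -0.001456; check Q = 533.5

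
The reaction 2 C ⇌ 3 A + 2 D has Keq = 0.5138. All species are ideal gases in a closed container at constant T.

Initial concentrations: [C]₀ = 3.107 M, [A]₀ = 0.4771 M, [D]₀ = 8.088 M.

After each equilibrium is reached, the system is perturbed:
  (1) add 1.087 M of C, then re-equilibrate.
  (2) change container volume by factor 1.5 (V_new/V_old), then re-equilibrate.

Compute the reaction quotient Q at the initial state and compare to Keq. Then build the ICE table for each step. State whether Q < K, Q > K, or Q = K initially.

Q₀ = 0.7359; Q > K (proceeds reverse)

Q₀ = 0.7359 vs Keq = 0.5138 ⇒ Q>K, reverse
Step 1:
                   C          A          D
  init         3.107     0.4771      8.088
  Δ          0.03312   -0.04968   -0.03312
  eq            3.14     0.4274      8.055
  solve Keq expr → x = -0.01656; check Q = 0.5138
Then add 1.087 M of C.
Step 2:
                   C          A          D
  init         4.227     0.4274      8.055
  Δ         -0.05765    0.08648    0.05765
  eq           4.169     0.5139      8.113
  solve Keq expr → x = 0.02883; check Q = 0.5138
Then change container volume by factor 1.5 (V_new/V_old).
Step 3:
                   C          A          D
  init          2.78     0.3426      5.408
  Δ          -0.1017     0.1525     0.1017
  eq           2.678     0.4951       5.51
  solve Keq expr → x = 0.05084; check Q = 0.5138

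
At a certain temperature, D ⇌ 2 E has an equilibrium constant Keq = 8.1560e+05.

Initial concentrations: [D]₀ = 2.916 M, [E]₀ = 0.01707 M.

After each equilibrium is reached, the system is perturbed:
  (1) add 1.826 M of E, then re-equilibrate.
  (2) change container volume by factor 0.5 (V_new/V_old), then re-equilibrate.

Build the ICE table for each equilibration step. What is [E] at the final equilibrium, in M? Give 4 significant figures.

[E]_eq = 15.35 M

Q₀ = 9.9926e-05 vs Keq = 8.1560e+05 ⇒ Q<K, forward
Step 1:
                   D          E
  init         2.916    0.01707
  Δ           -2.916      5.832
  eq      4.1945e-05      5.849
  solve Keq expr → x = 2.916; check Q = 8.1560e+05
Then add 1.826 M of E.
Step 2:
                   D          E
  init    4.1945e-05      7.675
  Δ       3.0277e-05 -6.0554e-05
  eq      7.2222e-05      7.675
  solve Keq expr → x = -3.0277e-05; check Q = 8.1560e+05
Then change container volume by factor 0.5 (V_new/V_old).
Step 3:
                   D          E
  init    1.4444e-04      15.35
  Δ       1.4443e-04 -2.8887e-04
  eq      2.8888e-04      15.35
  solve Keq expr → x = -1.4443e-04; check Q = 8.1560e+05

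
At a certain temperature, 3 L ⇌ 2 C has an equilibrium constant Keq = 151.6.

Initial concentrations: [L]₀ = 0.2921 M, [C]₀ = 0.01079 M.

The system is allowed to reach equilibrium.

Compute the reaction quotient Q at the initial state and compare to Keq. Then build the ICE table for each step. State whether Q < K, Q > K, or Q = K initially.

Q₀ = 0.004671 vs Keq = 151.6 ⇒ Q<K, forward
Step 1:
                   L          C
  init        0.2921    0.01079
  Δ          -0.2351     0.1567
  eq         0.05699     0.1675
  solve Keq expr → x = 0.07837; check Q = 151.6

Q₀ = 0.004671; Q < K (proceeds forward)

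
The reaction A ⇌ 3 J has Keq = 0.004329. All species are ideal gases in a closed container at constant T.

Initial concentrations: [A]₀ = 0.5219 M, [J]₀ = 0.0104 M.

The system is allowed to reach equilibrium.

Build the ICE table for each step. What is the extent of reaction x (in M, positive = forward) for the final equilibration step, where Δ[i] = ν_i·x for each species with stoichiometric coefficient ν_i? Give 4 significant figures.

x = 0.03915 M

Q₀ = 2.1553e-06 vs Keq = 0.004329 ⇒ Q<K, forward
Step 1:
                   A          J
  init        0.5219     0.0104
  Δ         -0.03915     0.1175
  eq          0.4827     0.1279
  solve Keq expr → x = 0.03915; check Q = 0.004329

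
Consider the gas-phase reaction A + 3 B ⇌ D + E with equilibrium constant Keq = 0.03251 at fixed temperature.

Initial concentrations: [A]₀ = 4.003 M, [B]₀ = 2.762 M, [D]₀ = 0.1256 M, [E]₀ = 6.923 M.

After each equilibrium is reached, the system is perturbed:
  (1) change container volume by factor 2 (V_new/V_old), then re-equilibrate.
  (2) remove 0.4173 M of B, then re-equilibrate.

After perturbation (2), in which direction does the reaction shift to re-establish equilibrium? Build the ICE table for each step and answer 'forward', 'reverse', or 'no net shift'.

Q₀ = 0.01031 vs Keq = 0.03251 ⇒ Q<K, forward
Step 1:
                  A         B         D         E
  I           4.003     2.762    0.1256     6.923
  C         -0.1214   -0.3641    0.1214    0.1214
  E           3.882     2.398     0.247     7.044
  solve Keq expr → x = 0.1214; check Q = 0.03251
Then change container volume by factor 2 (V_new/V_old).
Step 2:
                  A         B         D         E
  I           1.941     1.199    0.1235     3.522
  C         0.07038    0.2111  -0.07038  -0.07038
  E           2.011      1.41   0.05311     3.452
  solve Keq expr → x = -0.07038; check Q = 0.03251
Then remove 0.4173 M of B.
Step 3:
                  A         B         D         E
  I           2.011    0.9928   0.05311     3.452
  C         0.02876   0.08629  -0.02876  -0.02876
  E            2.04     1.079   0.02434     3.423
  solve Keq expr → x = -0.02876; check Q = 0.03251

Direction: reverse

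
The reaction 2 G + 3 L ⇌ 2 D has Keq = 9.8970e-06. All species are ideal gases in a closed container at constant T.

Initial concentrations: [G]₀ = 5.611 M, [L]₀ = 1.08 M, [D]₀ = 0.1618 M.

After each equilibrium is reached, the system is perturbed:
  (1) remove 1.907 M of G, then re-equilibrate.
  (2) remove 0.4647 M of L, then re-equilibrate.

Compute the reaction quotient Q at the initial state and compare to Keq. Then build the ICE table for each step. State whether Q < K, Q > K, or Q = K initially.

Q₀ = 6.6009e-04 vs Keq = 9.8970e-06 ⇒ Q>K, reverse
Step 1:
                   G          L          D
  Initial      5.611       1.08     0.1618
  Change      0.1355     0.2033    -0.1355
  Equil        5.747      1.283    0.02628
  solve Keq expr → x = -0.06776; check Q = 9.8970e-06
Then remove 1.907 M of G.
Step 2:
                   G          L          D
  Initial       3.84      1.283    0.02628
  Change    0.008422    0.01263  -0.008422
  Equil        3.848      1.296    0.01786
  solve Keq expr → x = -0.004211; check Q = 9.8970e-06
Then remove 0.4647 M of L.
Step 3:
                   G          L          D
  Initial      3.848     0.8312    0.01786
  Change    0.008453    0.01268  -0.008453
  Equil        3.856     0.8439   0.009405
  solve Keq expr → x = -0.004227; check Q = 9.8970e-06

Q₀ = 6.6009e-04; Q > K (proceeds reverse)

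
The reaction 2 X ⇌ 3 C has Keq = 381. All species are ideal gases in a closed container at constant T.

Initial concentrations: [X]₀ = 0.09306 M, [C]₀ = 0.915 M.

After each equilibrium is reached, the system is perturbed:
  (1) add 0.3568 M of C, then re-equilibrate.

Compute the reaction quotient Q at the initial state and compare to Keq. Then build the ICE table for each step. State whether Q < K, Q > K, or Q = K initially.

Q₀ = 88.46 vs Keq = 381 ⇒ Q<K, forward
Step 1:
                    X           C
  init        0.09306       0.915
  Δ          -0.04336     0.06503
  eq           0.0497        0.98
  solve Keq expr → x = 0.02168; check Q = 381
Then add 0.3568 M of C.
Step 2:
                    X           C
  init         0.0497       1.337
  Δ           0.02604    -0.03906
  eq          0.07574       1.298
  solve Keq expr → x = -0.01302; check Q = 381

Q₀ = 88.46; Q < K (proceeds forward)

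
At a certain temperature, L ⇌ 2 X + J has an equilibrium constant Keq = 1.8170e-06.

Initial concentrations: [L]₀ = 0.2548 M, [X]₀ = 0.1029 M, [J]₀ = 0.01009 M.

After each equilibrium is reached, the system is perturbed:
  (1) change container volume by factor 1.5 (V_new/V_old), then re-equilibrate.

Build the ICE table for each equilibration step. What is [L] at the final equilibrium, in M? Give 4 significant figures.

Q₀ = 4.1930e-04 vs Keq = 1.8170e-06 ⇒ Q>K, reverse
Step 1:
                  L         X         J
  Initial    0.2548    0.1029   0.01009
  Change    0.01002  -0.02004  -0.01002
  Equil      0.2648   0.08286 7.0083e-05
  solve Keq expr → x = -0.01002; check Q = 1.8170e-06
Then change container volume by factor 1.5 (V_new/V_old).
Step 2:
                  L         X         J
  Initial    0.1765   0.05524 4.6722e-05
  Change  -5.7929e-05 1.1586e-04 5.7929e-05
  Equil      0.1765   0.05536 1.0465e-04
  solve Keq expr → x = 5.7929e-05; check Q = 1.8170e-06

[L]_eq = 0.1765 M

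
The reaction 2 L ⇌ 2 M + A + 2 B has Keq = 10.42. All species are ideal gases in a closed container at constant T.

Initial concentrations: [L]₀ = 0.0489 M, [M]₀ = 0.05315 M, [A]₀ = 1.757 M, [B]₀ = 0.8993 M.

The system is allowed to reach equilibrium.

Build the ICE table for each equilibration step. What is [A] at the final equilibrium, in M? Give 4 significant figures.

[A]_eq = 1.767 M

Q₀ = 1.679 vs Keq = 10.42 ⇒ Q<K, forward
Step 1:
                  L         M         A         B
  I          0.0489   0.05315     1.757    0.8993
  C        -0.02085   0.02085   0.01043   0.02085
  E         0.02805     0.074     1.767    0.9202
  solve Keq expr → x = 0.01043; check Q = 10.42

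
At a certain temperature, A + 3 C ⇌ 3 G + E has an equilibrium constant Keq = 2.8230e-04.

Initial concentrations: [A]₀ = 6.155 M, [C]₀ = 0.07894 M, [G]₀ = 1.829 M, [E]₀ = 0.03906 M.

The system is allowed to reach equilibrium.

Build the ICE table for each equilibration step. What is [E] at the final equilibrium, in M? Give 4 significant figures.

[E]_eq = 2.6292e-06 M

Q₀ = 78.93 vs Keq = 2.8230e-04 ⇒ Q>K, reverse
Step 1:
                   A          C          G          E
  Initial      6.155    0.07894      1.829    0.03906
  Change     0.03906     0.1172    -0.1172   -0.03906
  Equil        6.194     0.1961      1.712 2.6292e-06
  solve Keq expr → x = -0.03906; check Q = 2.8230e-04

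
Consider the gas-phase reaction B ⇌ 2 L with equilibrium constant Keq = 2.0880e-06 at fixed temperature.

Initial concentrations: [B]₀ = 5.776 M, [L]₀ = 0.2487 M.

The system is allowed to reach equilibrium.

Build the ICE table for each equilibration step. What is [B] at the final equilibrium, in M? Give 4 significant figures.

Q₀ = 0.01071 vs Keq = 2.0880e-06 ⇒ Q>K, reverse
Step 1:
                  B         L
  Initial     5.776    0.2487
  Change     0.1226   -0.2452
  Equil       5.899  0.003509
  solve Keq expr → x = -0.1226; check Q = 2.0880e-06

[B]_eq = 5.899 M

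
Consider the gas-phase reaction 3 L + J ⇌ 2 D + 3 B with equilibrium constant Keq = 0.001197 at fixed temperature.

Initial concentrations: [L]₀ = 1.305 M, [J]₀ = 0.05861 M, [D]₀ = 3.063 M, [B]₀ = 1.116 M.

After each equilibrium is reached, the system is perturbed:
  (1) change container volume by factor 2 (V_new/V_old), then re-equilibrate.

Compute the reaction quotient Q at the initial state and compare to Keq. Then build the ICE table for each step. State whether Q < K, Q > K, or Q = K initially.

Q₀ = 100.1 vs Keq = 0.001197 ⇒ Q>K, reverse
Step 1:
                   L          J          D          B
  init         1.305    0.05861      3.063      1.116
  Δ            1.015     0.3382    -0.6764     -1.015
  eq            2.32     0.3968      2.387     0.1013
  solve Keq expr → x = -0.3382; check Q = 0.001197
Then change container volume by factor 2 (V_new/V_old).
Step 2:
                   L          J          D          B
  init          1.16     0.1984      1.193    0.05067
  Δ         -0.01182  -0.003941   0.007883    0.01182
  eq           1.148     0.1945      1.201     0.0625
  solve Keq expr → x = 0.003941; check Q = 0.001197

Q₀ = 100.1; Q > K (proceeds reverse)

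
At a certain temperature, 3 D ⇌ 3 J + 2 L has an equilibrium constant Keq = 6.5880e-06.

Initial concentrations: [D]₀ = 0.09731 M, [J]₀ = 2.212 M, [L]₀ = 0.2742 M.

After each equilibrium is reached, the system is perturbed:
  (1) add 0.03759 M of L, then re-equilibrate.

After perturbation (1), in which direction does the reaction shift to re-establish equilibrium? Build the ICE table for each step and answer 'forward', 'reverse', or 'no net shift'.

Q₀ = 883.1 vs Keq = 6.5880e-06 ⇒ Q>K, reverse
Step 1:
                   D          J          L
  init       0.09731      2.212     0.2742
  Δ           0.4107    -0.4107    -0.2738
  eq           0.508      1.801 3.8445e-04
  solve Keq expr → x = -0.1369; check Q = 6.5880e-06
Then add 0.03759 M of L.
Step 2:
                   D          J          L
  init         0.508      1.801    0.03797
  Δ          0.05625   -0.05625    -0.0375
  eq          0.5643      1.745 4.7198e-04
  solve Keq expr → x = -0.01875; check Q = 6.5880e-06

Direction: reverse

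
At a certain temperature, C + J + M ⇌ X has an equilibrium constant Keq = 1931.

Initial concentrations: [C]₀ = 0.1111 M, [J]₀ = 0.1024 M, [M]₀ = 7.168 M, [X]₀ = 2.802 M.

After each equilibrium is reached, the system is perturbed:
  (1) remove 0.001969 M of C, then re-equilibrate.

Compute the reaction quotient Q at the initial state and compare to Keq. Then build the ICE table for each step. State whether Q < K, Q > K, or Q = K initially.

Q₀ = 34.36; Q < K (proceeds forward)

Q₀ = 34.36 vs Keq = 1931 ⇒ Q<K, forward
Step 1:
                   C          J          M          X
  Initial     0.1111     0.1024      7.168      2.802
  Change    -0.09156   -0.09156   -0.09156    0.09156
  Equil      0.01954    0.01084      7.076      2.894
  solve Keq expr → x = 0.09156; check Q = 1931
Then remove 0.001969 M of C.
Step 2:
                   C          J          M          X
  Initial    0.01757    0.01084      7.076      2.894
  Change  7.2983e-04 7.2983e-04 7.2983e-04 -7.2983e-04
  Equil       0.0183    0.01157      7.077      2.893
  solve Keq expr → x = -7.2983e-04; check Q = 1931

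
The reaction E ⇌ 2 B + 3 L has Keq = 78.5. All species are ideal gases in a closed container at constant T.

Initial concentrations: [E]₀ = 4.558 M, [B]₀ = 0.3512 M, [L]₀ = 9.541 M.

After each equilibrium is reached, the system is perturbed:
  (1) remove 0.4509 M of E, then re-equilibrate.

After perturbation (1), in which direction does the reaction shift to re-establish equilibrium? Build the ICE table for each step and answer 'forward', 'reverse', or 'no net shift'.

Q₀ = 23.5 vs Keq = 78.5 ⇒ Q<K, forward
Step 1:
                  E         B         L
  I           4.558    0.3512     9.541
  C         -0.1234    0.2468    0.3701
  E           4.435     0.598     9.911
  solve Keq expr → x = 0.1234; check Q = 78.5
Then remove 0.4509 M of E.
Step 2:
                  E         B         L
  I           3.984     0.598     9.911
  C          0.0134  -0.02679  -0.04019
  E           3.997    0.5712     9.871
  solve Keq expr → x = -0.0134; check Q = 78.5

Direction: reverse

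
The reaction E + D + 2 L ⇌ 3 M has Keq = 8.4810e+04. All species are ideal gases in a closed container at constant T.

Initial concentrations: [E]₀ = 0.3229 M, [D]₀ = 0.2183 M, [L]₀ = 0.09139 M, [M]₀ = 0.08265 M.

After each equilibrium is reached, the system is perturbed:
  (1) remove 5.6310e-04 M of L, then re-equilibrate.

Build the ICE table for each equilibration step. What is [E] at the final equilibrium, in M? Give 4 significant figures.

Q₀ = 0.959 vs Keq = 8.4810e+04 ⇒ Q<K, forward
Step 1:
                  E         D         L         M
  Initial    0.3229    0.2183   0.09139   0.08265
  Change    -0.0449   -0.0449  -0.08981    0.1347
  Equil       0.278    0.1734  0.001585    0.2174
  solve Keq expr → x = 0.0449; check Q = 8.4810e+04
Then remove 5.6310e-04 M of L.
Step 2:
                  E         D         L         M
  Initial     0.278    0.1734  0.001022    0.2174
  Change  2.7601e-04 2.7601e-04 5.5202e-04 -8.2803e-04
  Equil      0.2783    0.1737  0.001574    0.2165
  solve Keq expr → x = -2.7601e-04; check Q = 8.4810e+04

[E]_eq = 0.2783 M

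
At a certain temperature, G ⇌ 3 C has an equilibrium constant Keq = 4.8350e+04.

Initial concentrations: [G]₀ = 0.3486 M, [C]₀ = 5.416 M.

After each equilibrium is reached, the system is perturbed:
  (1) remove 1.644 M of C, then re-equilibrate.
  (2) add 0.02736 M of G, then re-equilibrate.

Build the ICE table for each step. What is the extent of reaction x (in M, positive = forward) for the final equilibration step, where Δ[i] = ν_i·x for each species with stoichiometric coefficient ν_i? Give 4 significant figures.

Q₀ = 455.7 vs Keq = 4.8350e+04 ⇒ Q<K, forward
Step 1:
                   G          C
  init        0.3486      5.416
  Δ          -0.3431      1.029
  eq        0.005537      6.445
  solve Keq expr → x = 0.3431; check Q = 4.8350e+04
Then remove 1.644 M of C.
Step 2:
                   G          C
  init      0.005537      4.801
  Δ        -0.003235   0.009704
  eq        0.002303      4.811
  solve Keq expr → x = 0.003235; check Q = 4.8350e+04
Then add 0.02736 M of G.
Step 3:
                   G          C
  init       0.02966      4.811
  Δ         -0.02724    0.08172
  eq        0.002422      4.893
  solve Keq expr → x = 0.02724; check Q = 4.8350e+04

x = 0.02724 M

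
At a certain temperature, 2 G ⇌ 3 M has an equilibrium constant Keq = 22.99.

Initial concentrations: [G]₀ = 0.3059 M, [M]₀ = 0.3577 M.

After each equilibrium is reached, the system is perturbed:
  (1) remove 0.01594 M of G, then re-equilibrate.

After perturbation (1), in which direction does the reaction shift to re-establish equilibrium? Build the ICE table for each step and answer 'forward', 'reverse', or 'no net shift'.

Direction: reverse

Q₀ = 0.4891 vs Keq = 22.99 ⇒ Q<K, forward
Step 1:
                   G          M
  Initial     0.3059     0.3577
  Change     -0.1961     0.2942
  Equil       0.1098     0.6519
  solve Keq expr → x = 0.09806; check Q = 22.99
Then remove 0.01594 M of G.
Step 2:
                   G          M
  Initial    0.09383     0.6519
  Change     0.01158   -0.01737
  Equil       0.1054     0.6345
  solve Keq expr → x = -0.005791; check Q = 22.99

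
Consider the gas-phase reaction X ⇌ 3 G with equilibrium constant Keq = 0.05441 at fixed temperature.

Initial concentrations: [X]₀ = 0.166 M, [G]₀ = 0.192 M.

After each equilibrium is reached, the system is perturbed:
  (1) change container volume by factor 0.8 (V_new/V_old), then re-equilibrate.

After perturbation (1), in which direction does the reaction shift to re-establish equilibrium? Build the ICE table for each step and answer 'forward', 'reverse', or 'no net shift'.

Direction: reverse

Q₀ = 0.04264 vs Keq = 0.05441 ⇒ Q<K, forward
Step 1:
                    X           G
  init          0.166       0.192
  Δ          -0.00475     0.01425
  eq           0.1613      0.2062
  solve Keq expr → x = 0.00475; check Q = 0.05441
Then change container volume by factor 0.8 (V_new/V_old).
Step 2:
                    X           G
  init         0.2016      0.2578
  Δ            0.0106    -0.03181
  eq           0.2122       0.226
  solve Keq expr → x = -0.0106; check Q = 0.05441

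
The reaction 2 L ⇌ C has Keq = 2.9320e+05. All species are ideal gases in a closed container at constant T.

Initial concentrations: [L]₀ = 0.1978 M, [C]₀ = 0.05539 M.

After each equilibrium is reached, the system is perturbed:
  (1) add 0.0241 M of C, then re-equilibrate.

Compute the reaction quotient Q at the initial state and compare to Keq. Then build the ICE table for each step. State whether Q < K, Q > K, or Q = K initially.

Q₀ = 1.416; Q < K (proceeds forward)

Q₀ = 1.416 vs Keq = 2.9320e+05 ⇒ Q<K, forward
Step 1:
                    L           C
  init         0.1978     0.05539
  Δ           -0.1971     0.09854
  eq       7.2456e-04      0.1539
  solve Keq expr → x = 0.09854; check Q = 2.9320e+05
Then add 0.0241 M of C.
Step 2:
                    L           C
  init     7.2456e-04       0.178
  Δ        5.4600e-05 -2.7300e-05
  eq       7.7916e-04       0.178
  solve Keq expr → x = -2.7300e-05; check Q = 2.9320e+05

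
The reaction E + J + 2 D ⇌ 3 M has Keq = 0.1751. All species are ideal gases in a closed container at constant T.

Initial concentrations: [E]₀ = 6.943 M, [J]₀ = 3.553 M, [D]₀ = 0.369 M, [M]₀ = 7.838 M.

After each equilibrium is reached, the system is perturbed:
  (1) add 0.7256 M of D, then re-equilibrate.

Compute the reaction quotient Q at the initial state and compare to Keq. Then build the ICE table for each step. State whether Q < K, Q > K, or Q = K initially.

Q₀ = 143.4 vs Keq = 0.1751 ⇒ Q>K, reverse
Step 1:
                    E           J           D           M
  init          6.943       3.553       0.369       7.838
  Δ             1.297       1.297       2.594      -3.892
  eq             8.24        4.85       2.963       3.946
  solve Keq expr → x = -1.297; check Q = 0.1751
Then add 0.7256 M of D.
Step 2:
                    E           J           D           M
  init           8.24        4.85       3.689       3.946
  Δ           -0.1205     -0.1205      -0.241      0.3616
  eq             8.12        4.73       3.448       4.308
  solve Keq expr → x = 0.1205; check Q = 0.1751

Q₀ = 143.4; Q > K (proceeds reverse)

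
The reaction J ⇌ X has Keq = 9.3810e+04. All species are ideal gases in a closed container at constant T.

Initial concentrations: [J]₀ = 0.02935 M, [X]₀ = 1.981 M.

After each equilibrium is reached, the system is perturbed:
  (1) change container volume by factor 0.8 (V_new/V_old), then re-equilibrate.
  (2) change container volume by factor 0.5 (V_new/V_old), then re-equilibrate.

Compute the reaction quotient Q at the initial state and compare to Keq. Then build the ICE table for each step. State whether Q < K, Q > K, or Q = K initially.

Q₀ = 67.5 vs Keq = 9.3810e+04 ⇒ Q<K, forward
Step 1:
                    J           X
  Initial     0.02935       1.981
  Change     -0.02933     0.02933
  Equil    2.1430e-05        2.01
  solve Keq expr → x = 0.02933; check Q = 9.3810e+04
Then change container volume by factor 0.8 (V_new/V_old).
Step 2:
                    J           X
  Initial  2.6787e-05       2.513
  Change            0           0
  Equil    2.6787e-05       2.513
  solve Keq expr → x = 0; check Q = 9.3810e+04
Then change container volume by factor 0.5 (V_new/V_old).
Step 3:
                    J           X
  Initial  5.3574e-05       5.026
  Change            0           0
  Equil    5.3574e-05       5.026
  solve Keq expr → x = 0; check Q = 9.3810e+04

Q₀ = 67.5; Q < K (proceeds forward)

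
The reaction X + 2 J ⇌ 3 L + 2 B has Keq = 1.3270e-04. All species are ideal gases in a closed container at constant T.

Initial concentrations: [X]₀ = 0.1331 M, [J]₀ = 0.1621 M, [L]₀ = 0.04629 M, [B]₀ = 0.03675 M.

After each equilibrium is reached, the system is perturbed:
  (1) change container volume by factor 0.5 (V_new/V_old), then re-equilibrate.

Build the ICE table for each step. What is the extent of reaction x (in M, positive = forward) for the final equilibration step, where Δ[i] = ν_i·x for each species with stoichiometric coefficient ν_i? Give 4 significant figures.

x = -0.00903 M

Q₀ = 3.8303e-05 vs Keq = 1.3270e-04 ⇒ Q<K, forward
Step 1:
                   X          J          L          B
  init        0.1331     0.1621    0.04629    0.03675
  Δ        -0.004092  -0.008183    0.01228   0.008183
  eq           0.129     0.1539    0.05857    0.04493
  solve Keq expr → x = 0.004092; check Q = 1.3270e-04
Then change container volume by factor 0.5 (V_new/V_old).
Step 2:
                   X          J          L          B
  init         0.258     0.3078     0.1171    0.08987
  Δ          0.00903    0.01806   -0.02709   -0.01806
  eq           0.267     0.3259    0.09004    0.07181
  solve Keq expr → x = -0.00903; check Q = 1.3270e-04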